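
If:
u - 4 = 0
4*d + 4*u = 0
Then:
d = -4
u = 4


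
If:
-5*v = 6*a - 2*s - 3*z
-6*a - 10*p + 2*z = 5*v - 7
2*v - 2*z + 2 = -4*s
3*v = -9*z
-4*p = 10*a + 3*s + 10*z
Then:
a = -257/1520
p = 2433/3040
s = -381/760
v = 3/1520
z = -1/1520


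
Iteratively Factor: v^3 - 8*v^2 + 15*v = (v - 3)*(v^2 - 5*v) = (v - 5)*(v - 3)*(v)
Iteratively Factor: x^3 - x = (x - 1)*(x^2 + x) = x*(x - 1)*(x + 1)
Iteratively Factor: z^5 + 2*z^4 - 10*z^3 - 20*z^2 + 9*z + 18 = (z - 3)*(z^4 + 5*z^3 + 5*z^2 - 5*z - 6) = (z - 3)*(z + 3)*(z^3 + 2*z^2 - z - 2) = (z - 3)*(z + 1)*(z + 3)*(z^2 + z - 2) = (z - 3)*(z + 1)*(z + 2)*(z + 3)*(z - 1)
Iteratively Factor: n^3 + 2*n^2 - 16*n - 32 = (n + 4)*(n^2 - 2*n - 8) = (n - 4)*(n + 4)*(n + 2)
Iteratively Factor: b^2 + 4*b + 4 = (b + 2)*(b + 2)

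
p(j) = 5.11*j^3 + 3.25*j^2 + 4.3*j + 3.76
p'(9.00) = 1304.53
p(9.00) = 4030.90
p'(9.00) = 1304.53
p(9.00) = 4030.90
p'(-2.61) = 91.76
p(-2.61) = -76.18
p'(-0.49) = 4.80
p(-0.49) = 1.83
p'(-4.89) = 339.09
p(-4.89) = -537.07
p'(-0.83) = 9.47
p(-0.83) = -0.49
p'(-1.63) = 34.44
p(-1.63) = -16.74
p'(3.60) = 226.38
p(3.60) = 299.77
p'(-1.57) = 31.88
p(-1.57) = -14.76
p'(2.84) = 146.41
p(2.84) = 159.24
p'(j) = 15.33*j^2 + 6.5*j + 4.3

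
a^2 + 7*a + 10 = (a + 2)*(a + 5)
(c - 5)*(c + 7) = c^2 + 2*c - 35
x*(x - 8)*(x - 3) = x^3 - 11*x^2 + 24*x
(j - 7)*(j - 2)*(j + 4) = j^3 - 5*j^2 - 22*j + 56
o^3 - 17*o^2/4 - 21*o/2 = o*(o - 6)*(o + 7/4)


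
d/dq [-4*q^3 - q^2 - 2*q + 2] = -12*q^2 - 2*q - 2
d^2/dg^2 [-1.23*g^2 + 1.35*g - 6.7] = -2.46000000000000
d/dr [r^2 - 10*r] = 2*r - 10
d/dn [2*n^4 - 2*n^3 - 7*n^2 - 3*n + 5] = 8*n^3 - 6*n^2 - 14*n - 3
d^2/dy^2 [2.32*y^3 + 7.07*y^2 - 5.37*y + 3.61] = 13.92*y + 14.14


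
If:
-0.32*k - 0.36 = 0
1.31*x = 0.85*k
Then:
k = -1.12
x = -0.73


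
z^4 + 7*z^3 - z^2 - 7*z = z*(z - 1)*(z + 1)*(z + 7)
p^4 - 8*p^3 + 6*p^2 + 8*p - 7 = (p - 7)*(p - 1)^2*(p + 1)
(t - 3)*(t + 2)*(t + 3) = t^3 + 2*t^2 - 9*t - 18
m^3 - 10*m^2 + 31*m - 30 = (m - 5)*(m - 3)*(m - 2)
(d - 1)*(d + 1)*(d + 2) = d^3 + 2*d^2 - d - 2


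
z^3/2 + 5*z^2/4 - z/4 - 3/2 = (z/2 + 1)*(z - 1)*(z + 3/2)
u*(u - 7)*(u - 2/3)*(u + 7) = u^4 - 2*u^3/3 - 49*u^2 + 98*u/3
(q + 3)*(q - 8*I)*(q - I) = q^3 + 3*q^2 - 9*I*q^2 - 8*q - 27*I*q - 24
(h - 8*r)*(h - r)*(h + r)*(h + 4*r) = h^4 - 4*h^3*r - 33*h^2*r^2 + 4*h*r^3 + 32*r^4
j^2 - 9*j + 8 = (j - 8)*(j - 1)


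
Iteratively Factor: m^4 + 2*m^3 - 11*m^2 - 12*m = (m)*(m^3 + 2*m^2 - 11*m - 12) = m*(m + 1)*(m^2 + m - 12) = m*(m - 3)*(m + 1)*(m + 4)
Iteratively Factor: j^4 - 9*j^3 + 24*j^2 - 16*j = (j - 4)*(j^3 - 5*j^2 + 4*j) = (j - 4)*(j - 1)*(j^2 - 4*j) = (j - 4)^2*(j - 1)*(j)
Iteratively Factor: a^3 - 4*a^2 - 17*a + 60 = (a - 3)*(a^2 - a - 20) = (a - 3)*(a + 4)*(a - 5)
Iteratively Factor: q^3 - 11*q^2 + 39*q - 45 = (q - 3)*(q^2 - 8*q + 15) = (q - 3)^2*(q - 5)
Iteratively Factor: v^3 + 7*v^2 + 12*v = (v + 4)*(v^2 + 3*v) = (v + 3)*(v + 4)*(v)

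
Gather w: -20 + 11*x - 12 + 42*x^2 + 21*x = 42*x^2 + 32*x - 32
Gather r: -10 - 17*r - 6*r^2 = -6*r^2 - 17*r - 10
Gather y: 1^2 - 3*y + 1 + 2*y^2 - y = 2*y^2 - 4*y + 2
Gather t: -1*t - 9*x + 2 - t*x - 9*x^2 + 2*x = t*(-x - 1) - 9*x^2 - 7*x + 2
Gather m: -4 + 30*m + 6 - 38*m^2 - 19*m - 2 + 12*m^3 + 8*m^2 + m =12*m^3 - 30*m^2 + 12*m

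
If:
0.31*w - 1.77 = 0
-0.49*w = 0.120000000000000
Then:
No Solution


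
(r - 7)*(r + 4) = r^2 - 3*r - 28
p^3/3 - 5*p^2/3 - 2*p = p*(p/3 + 1/3)*(p - 6)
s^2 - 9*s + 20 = (s - 5)*(s - 4)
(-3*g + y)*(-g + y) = 3*g^2 - 4*g*y + y^2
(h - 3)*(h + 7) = h^2 + 4*h - 21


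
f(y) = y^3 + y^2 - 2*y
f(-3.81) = -33.17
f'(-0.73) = -1.86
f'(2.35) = 19.27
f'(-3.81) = 33.93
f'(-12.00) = 406.00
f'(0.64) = 0.51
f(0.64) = -0.61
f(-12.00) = -1560.00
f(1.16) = 0.59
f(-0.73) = 1.60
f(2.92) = 27.58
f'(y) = 3*y^2 + 2*y - 2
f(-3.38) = -20.43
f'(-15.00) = 643.00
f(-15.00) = -3120.00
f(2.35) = 13.80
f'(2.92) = 29.42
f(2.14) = 10.10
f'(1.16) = 4.36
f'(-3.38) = 25.51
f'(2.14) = 16.02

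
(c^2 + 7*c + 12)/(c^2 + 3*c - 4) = (c + 3)/(c - 1)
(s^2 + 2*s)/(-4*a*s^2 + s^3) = (s + 2)/(s*(-4*a + s))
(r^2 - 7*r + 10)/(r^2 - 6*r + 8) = (r - 5)/(r - 4)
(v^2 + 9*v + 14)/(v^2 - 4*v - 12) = (v + 7)/(v - 6)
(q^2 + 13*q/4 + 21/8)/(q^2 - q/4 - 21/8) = (4*q + 7)/(4*q - 7)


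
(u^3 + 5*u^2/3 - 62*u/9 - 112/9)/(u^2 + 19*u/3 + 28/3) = (3*u^2 - 2*u - 16)/(3*(u + 4))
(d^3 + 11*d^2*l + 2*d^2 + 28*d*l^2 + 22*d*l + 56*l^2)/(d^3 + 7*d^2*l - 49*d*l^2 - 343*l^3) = (d^2 + 4*d*l + 2*d + 8*l)/(d^2 - 49*l^2)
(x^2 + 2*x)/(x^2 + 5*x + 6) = x/(x + 3)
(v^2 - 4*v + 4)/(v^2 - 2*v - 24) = (-v^2 + 4*v - 4)/(-v^2 + 2*v + 24)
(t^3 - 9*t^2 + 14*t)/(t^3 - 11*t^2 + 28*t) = (t - 2)/(t - 4)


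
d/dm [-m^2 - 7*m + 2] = -2*m - 7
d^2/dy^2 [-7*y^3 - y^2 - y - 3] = -42*y - 2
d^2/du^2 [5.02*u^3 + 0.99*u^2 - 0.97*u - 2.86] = 30.12*u + 1.98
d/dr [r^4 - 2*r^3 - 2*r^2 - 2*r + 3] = 4*r^3 - 6*r^2 - 4*r - 2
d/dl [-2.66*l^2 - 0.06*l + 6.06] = -5.32*l - 0.06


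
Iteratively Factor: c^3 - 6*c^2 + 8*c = (c - 4)*(c^2 - 2*c) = c*(c - 4)*(c - 2)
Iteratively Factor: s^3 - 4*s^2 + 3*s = (s - 1)*(s^2 - 3*s) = s*(s - 1)*(s - 3)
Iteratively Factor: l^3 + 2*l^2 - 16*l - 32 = (l - 4)*(l^2 + 6*l + 8) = (l - 4)*(l + 4)*(l + 2)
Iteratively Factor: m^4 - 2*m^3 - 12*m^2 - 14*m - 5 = (m - 5)*(m^3 + 3*m^2 + 3*m + 1) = (m - 5)*(m + 1)*(m^2 + 2*m + 1) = (m - 5)*(m + 1)^2*(m + 1)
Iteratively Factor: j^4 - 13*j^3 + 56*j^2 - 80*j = (j - 5)*(j^3 - 8*j^2 + 16*j) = (j - 5)*(j - 4)*(j^2 - 4*j) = j*(j - 5)*(j - 4)*(j - 4)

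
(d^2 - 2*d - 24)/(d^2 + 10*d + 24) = (d - 6)/(d + 6)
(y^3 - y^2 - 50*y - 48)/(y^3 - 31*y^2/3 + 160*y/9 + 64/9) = 9*(y^2 + 7*y + 6)/(9*y^2 - 21*y - 8)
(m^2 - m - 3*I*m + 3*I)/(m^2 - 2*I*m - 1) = (-m^2 + m + 3*I*m - 3*I)/(-m^2 + 2*I*m + 1)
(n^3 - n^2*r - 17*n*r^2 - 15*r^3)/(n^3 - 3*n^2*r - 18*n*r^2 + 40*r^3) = (-n^2 - 4*n*r - 3*r^2)/(-n^2 - 2*n*r + 8*r^2)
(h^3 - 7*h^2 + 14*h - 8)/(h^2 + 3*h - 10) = (h^2 - 5*h + 4)/(h + 5)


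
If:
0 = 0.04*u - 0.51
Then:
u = 12.75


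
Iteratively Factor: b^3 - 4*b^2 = (b - 4)*(b^2) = b*(b - 4)*(b)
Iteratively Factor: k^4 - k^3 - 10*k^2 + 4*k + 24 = (k - 2)*(k^3 + k^2 - 8*k - 12) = (k - 2)*(k + 2)*(k^2 - k - 6) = (k - 2)*(k + 2)^2*(k - 3)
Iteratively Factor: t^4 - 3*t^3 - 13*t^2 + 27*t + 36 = (t - 4)*(t^3 + t^2 - 9*t - 9) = (t - 4)*(t + 3)*(t^2 - 2*t - 3) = (t - 4)*(t - 3)*(t + 3)*(t + 1)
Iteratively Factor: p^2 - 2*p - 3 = (p + 1)*(p - 3)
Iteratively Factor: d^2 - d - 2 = (d + 1)*(d - 2)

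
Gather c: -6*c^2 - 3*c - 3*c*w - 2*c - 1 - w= -6*c^2 + c*(-3*w - 5) - w - 1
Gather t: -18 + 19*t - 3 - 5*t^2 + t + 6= -5*t^2 + 20*t - 15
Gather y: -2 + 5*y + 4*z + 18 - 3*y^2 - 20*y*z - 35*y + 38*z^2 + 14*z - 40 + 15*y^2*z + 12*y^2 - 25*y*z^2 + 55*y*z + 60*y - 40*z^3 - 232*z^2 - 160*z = y^2*(15*z + 9) + y*(-25*z^2 + 35*z + 30) - 40*z^3 - 194*z^2 - 142*z - 24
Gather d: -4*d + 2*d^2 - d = 2*d^2 - 5*d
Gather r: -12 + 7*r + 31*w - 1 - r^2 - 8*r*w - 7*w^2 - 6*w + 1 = -r^2 + r*(7 - 8*w) - 7*w^2 + 25*w - 12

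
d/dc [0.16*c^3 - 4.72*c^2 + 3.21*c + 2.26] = 0.48*c^2 - 9.44*c + 3.21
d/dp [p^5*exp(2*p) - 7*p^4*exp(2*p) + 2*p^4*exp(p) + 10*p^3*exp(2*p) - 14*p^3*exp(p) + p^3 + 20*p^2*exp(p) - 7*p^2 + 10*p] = 2*p^5*exp(2*p) - 9*p^4*exp(2*p) + 2*p^4*exp(p) - 8*p^3*exp(2*p) - 6*p^3*exp(p) + 30*p^2*exp(2*p) - 22*p^2*exp(p) + 3*p^2 + 40*p*exp(p) - 14*p + 10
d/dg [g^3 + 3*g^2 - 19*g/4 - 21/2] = 3*g^2 + 6*g - 19/4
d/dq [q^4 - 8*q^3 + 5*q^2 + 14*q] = 4*q^3 - 24*q^2 + 10*q + 14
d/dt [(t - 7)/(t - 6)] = (t - 6)^(-2)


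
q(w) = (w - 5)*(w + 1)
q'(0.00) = -4.00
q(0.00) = -5.00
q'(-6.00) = -16.00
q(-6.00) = 55.00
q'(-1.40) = -6.80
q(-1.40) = 2.56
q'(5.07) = 6.14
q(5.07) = 0.42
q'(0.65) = -2.70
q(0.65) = -7.18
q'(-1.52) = -7.04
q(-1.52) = 3.39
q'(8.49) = 12.98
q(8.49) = 33.12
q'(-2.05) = -8.10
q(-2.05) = 7.40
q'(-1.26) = -6.52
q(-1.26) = 1.63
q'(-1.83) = -7.66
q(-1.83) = 5.67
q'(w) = 2*w - 4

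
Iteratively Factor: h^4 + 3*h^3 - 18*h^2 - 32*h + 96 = (h - 3)*(h^3 + 6*h^2 - 32) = (h - 3)*(h + 4)*(h^2 + 2*h - 8) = (h - 3)*(h - 2)*(h + 4)*(h + 4)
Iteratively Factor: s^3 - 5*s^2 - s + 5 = (s - 5)*(s^2 - 1) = (s - 5)*(s - 1)*(s + 1)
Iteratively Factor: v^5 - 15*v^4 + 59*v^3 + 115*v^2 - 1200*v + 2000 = (v - 5)*(v^4 - 10*v^3 + 9*v^2 + 160*v - 400) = (v - 5)*(v - 4)*(v^3 - 6*v^2 - 15*v + 100) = (v - 5)^2*(v - 4)*(v^2 - v - 20) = (v - 5)^2*(v - 4)*(v + 4)*(v - 5)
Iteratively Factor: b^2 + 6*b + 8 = (b + 2)*(b + 4)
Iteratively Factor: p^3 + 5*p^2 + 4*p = (p)*(p^2 + 5*p + 4) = p*(p + 1)*(p + 4)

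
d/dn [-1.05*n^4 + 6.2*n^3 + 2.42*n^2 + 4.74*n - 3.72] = -4.2*n^3 + 18.6*n^2 + 4.84*n + 4.74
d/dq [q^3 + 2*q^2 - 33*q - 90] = 3*q^2 + 4*q - 33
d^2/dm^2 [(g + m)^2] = 2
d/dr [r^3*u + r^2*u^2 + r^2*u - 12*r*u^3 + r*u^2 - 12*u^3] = u*(3*r^2 + 2*r*u + 2*r - 12*u^2 + u)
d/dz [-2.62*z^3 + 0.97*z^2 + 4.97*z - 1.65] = -7.86*z^2 + 1.94*z + 4.97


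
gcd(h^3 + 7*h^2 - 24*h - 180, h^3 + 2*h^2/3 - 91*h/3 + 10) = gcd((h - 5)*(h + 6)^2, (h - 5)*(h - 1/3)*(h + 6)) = h^2 + h - 30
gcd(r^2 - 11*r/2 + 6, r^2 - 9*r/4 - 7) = r - 4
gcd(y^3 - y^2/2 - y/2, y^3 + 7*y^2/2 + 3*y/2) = y^2 + y/2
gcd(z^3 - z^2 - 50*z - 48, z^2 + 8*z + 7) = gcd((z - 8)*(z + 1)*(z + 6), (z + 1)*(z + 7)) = z + 1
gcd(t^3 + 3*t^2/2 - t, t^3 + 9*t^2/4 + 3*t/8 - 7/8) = t - 1/2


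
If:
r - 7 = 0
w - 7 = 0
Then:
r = 7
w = 7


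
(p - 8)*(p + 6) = p^2 - 2*p - 48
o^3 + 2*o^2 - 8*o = o*(o - 2)*(o + 4)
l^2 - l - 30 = (l - 6)*(l + 5)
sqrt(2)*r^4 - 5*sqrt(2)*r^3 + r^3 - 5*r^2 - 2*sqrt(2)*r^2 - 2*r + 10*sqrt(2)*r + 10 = (r - 5)*(r - sqrt(2))*(r + sqrt(2))*(sqrt(2)*r + 1)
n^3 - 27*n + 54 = (n - 3)^2*(n + 6)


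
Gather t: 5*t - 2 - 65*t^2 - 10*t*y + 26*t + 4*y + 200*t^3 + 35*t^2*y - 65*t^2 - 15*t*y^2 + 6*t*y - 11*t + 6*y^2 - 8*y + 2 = 200*t^3 + t^2*(35*y - 130) + t*(-15*y^2 - 4*y + 20) + 6*y^2 - 4*y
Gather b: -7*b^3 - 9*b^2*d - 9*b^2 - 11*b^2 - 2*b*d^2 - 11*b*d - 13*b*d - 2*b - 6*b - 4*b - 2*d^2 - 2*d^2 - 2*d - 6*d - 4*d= -7*b^3 + b^2*(-9*d - 20) + b*(-2*d^2 - 24*d - 12) - 4*d^2 - 12*d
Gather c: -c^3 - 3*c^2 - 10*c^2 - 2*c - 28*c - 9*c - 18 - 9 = -c^3 - 13*c^2 - 39*c - 27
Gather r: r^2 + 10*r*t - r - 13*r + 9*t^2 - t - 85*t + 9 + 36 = r^2 + r*(10*t - 14) + 9*t^2 - 86*t + 45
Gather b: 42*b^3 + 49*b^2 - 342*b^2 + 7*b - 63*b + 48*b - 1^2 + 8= 42*b^3 - 293*b^2 - 8*b + 7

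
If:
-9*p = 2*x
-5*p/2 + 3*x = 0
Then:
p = 0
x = 0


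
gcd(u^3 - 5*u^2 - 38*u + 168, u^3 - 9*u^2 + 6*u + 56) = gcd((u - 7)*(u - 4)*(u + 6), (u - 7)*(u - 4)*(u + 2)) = u^2 - 11*u + 28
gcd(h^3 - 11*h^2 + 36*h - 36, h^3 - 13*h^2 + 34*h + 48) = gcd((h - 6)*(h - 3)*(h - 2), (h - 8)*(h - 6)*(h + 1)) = h - 6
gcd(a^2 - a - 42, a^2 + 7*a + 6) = a + 6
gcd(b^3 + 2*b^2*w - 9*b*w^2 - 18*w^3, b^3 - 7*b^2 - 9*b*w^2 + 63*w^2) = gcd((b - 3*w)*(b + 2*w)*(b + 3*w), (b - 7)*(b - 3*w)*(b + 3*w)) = -b^2 + 9*w^2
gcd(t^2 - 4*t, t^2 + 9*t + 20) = 1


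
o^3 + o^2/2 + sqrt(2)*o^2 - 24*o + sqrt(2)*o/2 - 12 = (o + 1/2)*(o - 3*sqrt(2))*(o + 4*sqrt(2))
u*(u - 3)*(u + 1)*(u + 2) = u^4 - 7*u^2 - 6*u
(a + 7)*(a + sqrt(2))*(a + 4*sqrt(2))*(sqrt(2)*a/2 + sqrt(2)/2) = sqrt(2)*a^4/2 + 5*a^3 + 4*sqrt(2)*a^3 + 15*sqrt(2)*a^2/2 + 40*a^2 + 35*a + 32*sqrt(2)*a + 28*sqrt(2)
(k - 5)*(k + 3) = k^2 - 2*k - 15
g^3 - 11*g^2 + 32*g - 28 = (g - 7)*(g - 2)^2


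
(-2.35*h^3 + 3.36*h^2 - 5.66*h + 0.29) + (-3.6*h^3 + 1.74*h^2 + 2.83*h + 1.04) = -5.95*h^3 + 5.1*h^2 - 2.83*h + 1.33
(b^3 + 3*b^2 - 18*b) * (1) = b^3 + 3*b^2 - 18*b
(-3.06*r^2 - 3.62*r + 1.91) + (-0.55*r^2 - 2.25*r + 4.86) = -3.61*r^2 - 5.87*r + 6.77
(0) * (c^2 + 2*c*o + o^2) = 0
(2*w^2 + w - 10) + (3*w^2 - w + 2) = 5*w^2 - 8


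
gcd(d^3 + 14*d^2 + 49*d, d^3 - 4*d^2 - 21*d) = d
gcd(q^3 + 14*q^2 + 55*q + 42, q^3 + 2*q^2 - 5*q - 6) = q + 1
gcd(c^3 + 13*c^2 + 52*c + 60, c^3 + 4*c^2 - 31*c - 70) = c + 2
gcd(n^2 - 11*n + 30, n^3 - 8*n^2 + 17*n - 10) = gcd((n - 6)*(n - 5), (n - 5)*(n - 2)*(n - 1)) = n - 5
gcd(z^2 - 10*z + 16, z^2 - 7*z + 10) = z - 2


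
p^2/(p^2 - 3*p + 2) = p^2/(p^2 - 3*p + 2)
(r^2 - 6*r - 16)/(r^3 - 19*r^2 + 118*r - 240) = (r + 2)/(r^2 - 11*r + 30)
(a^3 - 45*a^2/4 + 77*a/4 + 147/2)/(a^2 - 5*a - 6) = (4*a^2 - 21*a - 49)/(4*(a + 1))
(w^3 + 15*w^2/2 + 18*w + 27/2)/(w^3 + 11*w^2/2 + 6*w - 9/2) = (2*w + 3)/(2*w - 1)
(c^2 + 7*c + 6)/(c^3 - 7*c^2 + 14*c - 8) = (c^2 + 7*c + 6)/(c^3 - 7*c^2 + 14*c - 8)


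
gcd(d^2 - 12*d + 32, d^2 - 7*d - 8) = d - 8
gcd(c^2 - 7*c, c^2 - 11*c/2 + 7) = 1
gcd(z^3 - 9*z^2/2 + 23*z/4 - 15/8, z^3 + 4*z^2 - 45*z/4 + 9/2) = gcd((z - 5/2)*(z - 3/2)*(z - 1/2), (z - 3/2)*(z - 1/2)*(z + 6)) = z^2 - 2*z + 3/4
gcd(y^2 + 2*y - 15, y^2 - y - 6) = y - 3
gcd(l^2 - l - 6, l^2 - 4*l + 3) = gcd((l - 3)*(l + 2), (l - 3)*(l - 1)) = l - 3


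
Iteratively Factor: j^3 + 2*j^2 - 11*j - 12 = (j + 1)*(j^2 + j - 12) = (j + 1)*(j + 4)*(j - 3)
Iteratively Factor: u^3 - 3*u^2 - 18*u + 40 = (u - 2)*(u^2 - u - 20) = (u - 5)*(u - 2)*(u + 4)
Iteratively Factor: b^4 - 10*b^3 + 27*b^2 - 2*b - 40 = (b - 5)*(b^3 - 5*b^2 + 2*b + 8) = (b - 5)*(b - 2)*(b^2 - 3*b - 4) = (b - 5)*(b - 4)*(b - 2)*(b + 1)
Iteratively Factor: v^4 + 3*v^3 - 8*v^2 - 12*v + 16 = (v - 1)*(v^3 + 4*v^2 - 4*v - 16) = (v - 2)*(v - 1)*(v^2 + 6*v + 8) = (v - 2)*(v - 1)*(v + 4)*(v + 2)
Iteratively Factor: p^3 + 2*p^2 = (p)*(p^2 + 2*p) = p^2*(p + 2)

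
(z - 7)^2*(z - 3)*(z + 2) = z^4 - 15*z^3 + 57*z^2 + 35*z - 294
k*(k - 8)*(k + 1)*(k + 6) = k^4 - k^3 - 50*k^2 - 48*k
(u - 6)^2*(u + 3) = u^3 - 9*u^2 + 108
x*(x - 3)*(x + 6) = x^3 + 3*x^2 - 18*x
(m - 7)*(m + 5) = m^2 - 2*m - 35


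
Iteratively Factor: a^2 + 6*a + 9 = (a + 3)*(a + 3)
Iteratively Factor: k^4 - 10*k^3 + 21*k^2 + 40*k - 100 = (k + 2)*(k^3 - 12*k^2 + 45*k - 50) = (k - 5)*(k + 2)*(k^2 - 7*k + 10) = (k - 5)*(k - 2)*(k + 2)*(k - 5)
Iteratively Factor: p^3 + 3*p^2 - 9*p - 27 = (p - 3)*(p^2 + 6*p + 9) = (p - 3)*(p + 3)*(p + 3)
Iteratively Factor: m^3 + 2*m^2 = (m)*(m^2 + 2*m) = m^2*(m + 2)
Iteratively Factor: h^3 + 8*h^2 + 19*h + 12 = (h + 3)*(h^2 + 5*h + 4) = (h + 1)*(h + 3)*(h + 4)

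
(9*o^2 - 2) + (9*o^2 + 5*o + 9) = 18*o^2 + 5*o + 7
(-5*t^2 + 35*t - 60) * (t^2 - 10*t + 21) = -5*t^4 + 85*t^3 - 515*t^2 + 1335*t - 1260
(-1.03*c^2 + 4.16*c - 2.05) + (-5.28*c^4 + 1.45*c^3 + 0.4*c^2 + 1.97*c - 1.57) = -5.28*c^4 + 1.45*c^3 - 0.63*c^2 + 6.13*c - 3.62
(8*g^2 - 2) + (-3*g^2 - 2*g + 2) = 5*g^2 - 2*g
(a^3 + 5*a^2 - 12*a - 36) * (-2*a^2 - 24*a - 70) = -2*a^5 - 34*a^4 - 166*a^3 + 10*a^2 + 1704*a + 2520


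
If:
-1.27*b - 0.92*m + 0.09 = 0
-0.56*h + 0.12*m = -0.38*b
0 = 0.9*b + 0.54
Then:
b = -0.60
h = -0.21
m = 0.93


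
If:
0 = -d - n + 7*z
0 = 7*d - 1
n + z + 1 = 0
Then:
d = 1/7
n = -25/28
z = -3/28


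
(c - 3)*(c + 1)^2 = c^3 - c^2 - 5*c - 3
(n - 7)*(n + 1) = n^2 - 6*n - 7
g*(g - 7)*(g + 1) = g^3 - 6*g^2 - 7*g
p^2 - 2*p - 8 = (p - 4)*(p + 2)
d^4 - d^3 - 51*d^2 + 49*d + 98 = (d - 7)*(d - 2)*(d + 1)*(d + 7)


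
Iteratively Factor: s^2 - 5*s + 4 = (s - 1)*(s - 4)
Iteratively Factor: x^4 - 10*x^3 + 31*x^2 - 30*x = (x - 5)*(x^3 - 5*x^2 + 6*x) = (x - 5)*(x - 2)*(x^2 - 3*x) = x*(x - 5)*(x - 2)*(x - 3)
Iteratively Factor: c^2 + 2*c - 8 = (c - 2)*(c + 4)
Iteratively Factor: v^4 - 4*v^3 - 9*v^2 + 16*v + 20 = (v + 2)*(v^3 - 6*v^2 + 3*v + 10) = (v - 2)*(v + 2)*(v^2 - 4*v - 5) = (v - 2)*(v + 1)*(v + 2)*(v - 5)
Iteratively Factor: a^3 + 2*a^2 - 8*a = (a + 4)*(a^2 - 2*a) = (a - 2)*(a + 4)*(a)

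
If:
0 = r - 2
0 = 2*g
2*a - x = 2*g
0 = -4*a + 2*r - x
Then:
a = 2/3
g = 0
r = 2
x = 4/3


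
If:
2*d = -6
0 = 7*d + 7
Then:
No Solution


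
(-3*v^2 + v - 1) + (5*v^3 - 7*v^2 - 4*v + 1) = 5*v^3 - 10*v^2 - 3*v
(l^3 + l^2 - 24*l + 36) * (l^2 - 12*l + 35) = l^5 - 11*l^4 - l^3 + 359*l^2 - 1272*l + 1260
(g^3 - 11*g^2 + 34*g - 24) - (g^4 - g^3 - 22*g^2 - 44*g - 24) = -g^4 + 2*g^3 + 11*g^2 + 78*g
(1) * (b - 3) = b - 3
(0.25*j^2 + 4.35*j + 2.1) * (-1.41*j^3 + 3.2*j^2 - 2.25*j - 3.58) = -0.3525*j^5 - 5.3335*j^4 + 10.3965*j^3 - 3.9625*j^2 - 20.298*j - 7.518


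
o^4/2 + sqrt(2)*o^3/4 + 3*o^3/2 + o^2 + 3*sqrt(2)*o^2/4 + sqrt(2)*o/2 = o*(o/2 + 1)*(o + 1)*(o + sqrt(2)/2)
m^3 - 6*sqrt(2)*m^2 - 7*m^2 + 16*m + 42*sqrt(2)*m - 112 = (m - 7)*(m - 4*sqrt(2))*(m - 2*sqrt(2))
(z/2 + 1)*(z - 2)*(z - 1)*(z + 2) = z^4/2 + z^3/2 - 3*z^2 - 2*z + 4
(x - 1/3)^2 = x^2 - 2*x/3 + 1/9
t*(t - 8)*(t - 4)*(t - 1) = t^4 - 13*t^3 + 44*t^2 - 32*t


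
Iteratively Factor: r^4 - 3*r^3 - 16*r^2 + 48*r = (r - 3)*(r^3 - 16*r) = r*(r - 3)*(r^2 - 16) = r*(r - 3)*(r + 4)*(r - 4)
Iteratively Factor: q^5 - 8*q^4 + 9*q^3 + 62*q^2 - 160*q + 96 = (q - 4)*(q^4 - 4*q^3 - 7*q^2 + 34*q - 24) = (q - 4)*(q - 1)*(q^3 - 3*q^2 - 10*q + 24) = (q - 4)*(q - 1)*(q + 3)*(q^2 - 6*q + 8) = (q - 4)^2*(q - 1)*(q + 3)*(q - 2)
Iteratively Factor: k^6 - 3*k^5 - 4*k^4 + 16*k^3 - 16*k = (k - 2)*(k^5 - k^4 - 6*k^3 + 4*k^2 + 8*k) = (k - 2)^2*(k^4 + k^3 - 4*k^2 - 4*k) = (k - 2)^2*(k + 1)*(k^3 - 4*k) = (k - 2)^2*(k + 1)*(k + 2)*(k^2 - 2*k) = k*(k - 2)^2*(k + 1)*(k + 2)*(k - 2)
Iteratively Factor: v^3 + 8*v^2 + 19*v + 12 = (v + 4)*(v^2 + 4*v + 3) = (v + 3)*(v + 4)*(v + 1)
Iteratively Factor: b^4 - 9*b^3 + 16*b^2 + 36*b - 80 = (b - 4)*(b^3 - 5*b^2 - 4*b + 20) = (b - 4)*(b + 2)*(b^2 - 7*b + 10) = (b - 5)*(b - 4)*(b + 2)*(b - 2)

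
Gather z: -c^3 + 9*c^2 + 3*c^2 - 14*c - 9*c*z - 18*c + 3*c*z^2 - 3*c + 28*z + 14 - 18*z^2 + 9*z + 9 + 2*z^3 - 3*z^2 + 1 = -c^3 + 12*c^2 - 35*c + 2*z^3 + z^2*(3*c - 21) + z*(37 - 9*c) + 24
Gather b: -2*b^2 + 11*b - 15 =-2*b^2 + 11*b - 15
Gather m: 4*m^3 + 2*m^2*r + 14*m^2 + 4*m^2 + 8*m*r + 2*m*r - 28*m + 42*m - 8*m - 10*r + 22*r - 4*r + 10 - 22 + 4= 4*m^3 + m^2*(2*r + 18) + m*(10*r + 6) + 8*r - 8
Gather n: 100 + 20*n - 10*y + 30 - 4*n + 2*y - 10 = 16*n - 8*y + 120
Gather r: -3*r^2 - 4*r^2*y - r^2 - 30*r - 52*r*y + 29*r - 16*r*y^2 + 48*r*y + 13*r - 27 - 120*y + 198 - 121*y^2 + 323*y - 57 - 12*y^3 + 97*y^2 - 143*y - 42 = r^2*(-4*y - 4) + r*(-16*y^2 - 4*y + 12) - 12*y^3 - 24*y^2 + 60*y + 72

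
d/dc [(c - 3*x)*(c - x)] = 2*c - 4*x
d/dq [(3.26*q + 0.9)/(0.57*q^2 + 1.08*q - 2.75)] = (1.8582*q^2 + 3.5208*q - (1.14*q + 1.08)*(3.26*q + 0.9) - 8.965)/(0.57*q^2 + 1.08*q - 2.75)^2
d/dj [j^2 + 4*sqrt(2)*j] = 2*j + 4*sqrt(2)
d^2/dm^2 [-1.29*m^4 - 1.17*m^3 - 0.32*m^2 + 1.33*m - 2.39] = -15.48*m^2 - 7.02*m - 0.64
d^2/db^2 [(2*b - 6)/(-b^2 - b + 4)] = 4*(-(b - 3)*(2*b + 1)^2 + (3*b - 2)*(b^2 + b - 4))/(b^2 + b - 4)^3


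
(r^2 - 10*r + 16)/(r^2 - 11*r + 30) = (r^2 - 10*r + 16)/(r^2 - 11*r + 30)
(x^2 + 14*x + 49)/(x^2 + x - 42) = (x + 7)/(x - 6)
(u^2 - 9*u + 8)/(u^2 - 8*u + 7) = (u - 8)/(u - 7)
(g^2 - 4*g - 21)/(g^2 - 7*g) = (g + 3)/g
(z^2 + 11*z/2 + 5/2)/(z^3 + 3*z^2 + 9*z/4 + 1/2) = 2*(z + 5)/(2*z^2 + 5*z + 2)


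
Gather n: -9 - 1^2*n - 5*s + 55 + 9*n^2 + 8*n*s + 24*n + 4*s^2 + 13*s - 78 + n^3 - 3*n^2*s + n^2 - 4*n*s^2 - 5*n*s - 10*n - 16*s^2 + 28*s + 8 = n^3 + n^2*(10 - 3*s) + n*(-4*s^2 + 3*s + 13) - 12*s^2 + 36*s - 24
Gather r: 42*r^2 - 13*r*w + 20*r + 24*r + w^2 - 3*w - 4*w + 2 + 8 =42*r^2 + r*(44 - 13*w) + w^2 - 7*w + 10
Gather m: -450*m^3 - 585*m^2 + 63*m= -450*m^3 - 585*m^2 + 63*m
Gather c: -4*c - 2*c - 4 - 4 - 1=-6*c - 9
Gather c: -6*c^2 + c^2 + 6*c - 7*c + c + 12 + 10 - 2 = 20 - 5*c^2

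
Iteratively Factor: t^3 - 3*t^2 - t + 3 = (t - 3)*(t^2 - 1) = (t - 3)*(t + 1)*(t - 1)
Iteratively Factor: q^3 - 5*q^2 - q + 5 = (q - 1)*(q^2 - 4*q - 5) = (q - 5)*(q - 1)*(q + 1)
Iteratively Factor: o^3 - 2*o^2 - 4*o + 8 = (o + 2)*(o^2 - 4*o + 4) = (o - 2)*(o + 2)*(o - 2)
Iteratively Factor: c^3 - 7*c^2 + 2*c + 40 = (c - 5)*(c^2 - 2*c - 8) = (c - 5)*(c + 2)*(c - 4)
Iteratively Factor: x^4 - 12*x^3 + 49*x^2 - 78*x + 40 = (x - 1)*(x^3 - 11*x^2 + 38*x - 40) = (x - 4)*(x - 1)*(x^2 - 7*x + 10) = (x - 4)*(x - 2)*(x - 1)*(x - 5)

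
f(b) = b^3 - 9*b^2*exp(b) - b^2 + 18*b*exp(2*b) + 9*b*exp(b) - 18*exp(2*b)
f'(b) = -9*b^2*exp(b) + 3*b^2 + 36*b*exp(2*b) - 9*b*exp(b) - 2*b - 18*exp(2*b) + 9*exp(b)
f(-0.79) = -13.53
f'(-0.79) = -1.35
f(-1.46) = -15.14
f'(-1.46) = 6.20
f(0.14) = -19.25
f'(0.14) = -8.67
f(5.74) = 8179640.63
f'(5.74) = 18147585.75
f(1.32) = 67.04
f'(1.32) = 346.77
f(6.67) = 63169098.19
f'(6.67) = 137706816.40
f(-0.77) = -13.56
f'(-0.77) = -1.58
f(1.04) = 4.75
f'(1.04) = 128.21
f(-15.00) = -3600.00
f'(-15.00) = 705.00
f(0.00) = -18.00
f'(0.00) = -9.00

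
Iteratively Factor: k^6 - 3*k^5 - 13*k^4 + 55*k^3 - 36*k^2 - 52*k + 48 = (k - 3)*(k^5 - 13*k^3 + 16*k^2 + 12*k - 16) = (k - 3)*(k + 1)*(k^4 - k^3 - 12*k^2 + 28*k - 16) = (k - 3)*(k - 1)*(k + 1)*(k^3 - 12*k + 16) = (k - 3)*(k - 2)*(k - 1)*(k + 1)*(k^2 + 2*k - 8) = (k - 3)*(k - 2)*(k - 1)*(k + 1)*(k + 4)*(k - 2)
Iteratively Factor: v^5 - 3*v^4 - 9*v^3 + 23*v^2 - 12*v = (v - 1)*(v^4 - 2*v^3 - 11*v^2 + 12*v) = v*(v - 1)*(v^3 - 2*v^2 - 11*v + 12) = v*(v - 1)*(v + 3)*(v^2 - 5*v + 4) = v*(v - 1)^2*(v + 3)*(v - 4)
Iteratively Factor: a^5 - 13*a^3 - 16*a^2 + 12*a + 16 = (a - 1)*(a^4 + a^3 - 12*a^2 - 28*a - 16) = (a - 1)*(a + 1)*(a^3 - 12*a - 16) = (a - 1)*(a + 1)*(a + 2)*(a^2 - 2*a - 8) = (a - 4)*(a - 1)*(a + 1)*(a + 2)*(a + 2)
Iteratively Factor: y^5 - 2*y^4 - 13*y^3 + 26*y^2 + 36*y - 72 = (y + 2)*(y^4 - 4*y^3 - 5*y^2 + 36*y - 36) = (y + 2)*(y + 3)*(y^3 - 7*y^2 + 16*y - 12) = (y - 2)*(y + 2)*(y + 3)*(y^2 - 5*y + 6) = (y - 2)^2*(y + 2)*(y + 3)*(y - 3)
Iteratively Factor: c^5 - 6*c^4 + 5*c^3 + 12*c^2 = (c - 3)*(c^4 - 3*c^3 - 4*c^2) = c*(c - 3)*(c^3 - 3*c^2 - 4*c) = c*(c - 4)*(c - 3)*(c^2 + c) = c*(c - 4)*(c - 3)*(c + 1)*(c)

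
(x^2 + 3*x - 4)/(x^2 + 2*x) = (x^2 + 3*x - 4)/(x*(x + 2))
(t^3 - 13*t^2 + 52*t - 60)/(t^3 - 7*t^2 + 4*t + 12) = (t - 5)/(t + 1)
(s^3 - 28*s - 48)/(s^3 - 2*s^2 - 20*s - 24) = (s + 4)/(s + 2)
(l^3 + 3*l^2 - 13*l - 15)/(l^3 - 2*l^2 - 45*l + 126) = (l^2 + 6*l + 5)/(l^2 + l - 42)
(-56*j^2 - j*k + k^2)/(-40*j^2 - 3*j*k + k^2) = (7*j + k)/(5*j + k)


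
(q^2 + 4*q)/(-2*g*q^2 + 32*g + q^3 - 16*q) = q/(-2*g*q + 8*g + q^2 - 4*q)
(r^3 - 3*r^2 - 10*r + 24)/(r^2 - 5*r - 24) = (r^2 - 6*r + 8)/(r - 8)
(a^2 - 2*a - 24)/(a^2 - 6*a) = (a + 4)/a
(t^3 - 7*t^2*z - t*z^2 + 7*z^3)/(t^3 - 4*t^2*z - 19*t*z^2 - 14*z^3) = (t - z)/(t + 2*z)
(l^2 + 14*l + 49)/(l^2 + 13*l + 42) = (l + 7)/(l + 6)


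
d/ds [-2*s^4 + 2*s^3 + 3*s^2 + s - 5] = -8*s^3 + 6*s^2 + 6*s + 1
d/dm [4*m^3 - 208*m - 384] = 12*m^2 - 208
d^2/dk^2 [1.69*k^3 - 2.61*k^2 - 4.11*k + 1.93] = 10.14*k - 5.22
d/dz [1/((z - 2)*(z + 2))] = -2*z/(z^4 - 8*z^2 + 16)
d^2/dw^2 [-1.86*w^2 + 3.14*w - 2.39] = -3.72000000000000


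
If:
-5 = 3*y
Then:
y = -5/3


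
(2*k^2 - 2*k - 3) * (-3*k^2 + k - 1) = -6*k^4 + 8*k^3 + 5*k^2 - k + 3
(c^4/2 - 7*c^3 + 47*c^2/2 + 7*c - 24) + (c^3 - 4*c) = c^4/2 - 6*c^3 + 47*c^2/2 + 3*c - 24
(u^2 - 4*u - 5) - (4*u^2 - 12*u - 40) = -3*u^2 + 8*u + 35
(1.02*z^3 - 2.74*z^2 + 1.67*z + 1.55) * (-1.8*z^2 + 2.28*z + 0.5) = -1.836*z^5 + 7.2576*z^4 - 8.7432*z^3 - 0.352400000000001*z^2 + 4.369*z + 0.775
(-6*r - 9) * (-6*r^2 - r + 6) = 36*r^3 + 60*r^2 - 27*r - 54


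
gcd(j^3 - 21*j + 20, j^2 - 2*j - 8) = j - 4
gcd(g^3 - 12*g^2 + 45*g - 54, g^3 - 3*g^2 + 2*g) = 1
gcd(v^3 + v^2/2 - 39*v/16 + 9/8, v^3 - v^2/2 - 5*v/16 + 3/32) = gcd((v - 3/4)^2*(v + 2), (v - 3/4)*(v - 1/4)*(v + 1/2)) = v - 3/4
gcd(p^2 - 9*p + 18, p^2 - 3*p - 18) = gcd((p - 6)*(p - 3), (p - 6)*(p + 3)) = p - 6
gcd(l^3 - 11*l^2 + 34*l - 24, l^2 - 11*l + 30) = l - 6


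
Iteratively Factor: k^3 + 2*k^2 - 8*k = (k + 4)*(k^2 - 2*k) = k*(k + 4)*(k - 2)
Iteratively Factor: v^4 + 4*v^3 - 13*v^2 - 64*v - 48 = (v + 3)*(v^3 + v^2 - 16*v - 16) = (v + 1)*(v + 3)*(v^2 - 16) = (v + 1)*(v + 3)*(v + 4)*(v - 4)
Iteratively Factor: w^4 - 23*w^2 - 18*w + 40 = (w + 2)*(w^3 - 2*w^2 - 19*w + 20) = (w + 2)*(w + 4)*(w^2 - 6*w + 5) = (w - 1)*(w + 2)*(w + 4)*(w - 5)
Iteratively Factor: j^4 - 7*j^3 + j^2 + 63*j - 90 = (j - 5)*(j^3 - 2*j^2 - 9*j + 18) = (j - 5)*(j - 2)*(j^2 - 9) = (j - 5)*(j - 3)*(j - 2)*(j + 3)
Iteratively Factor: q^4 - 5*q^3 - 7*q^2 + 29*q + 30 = (q - 3)*(q^3 - 2*q^2 - 13*q - 10) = (q - 5)*(q - 3)*(q^2 + 3*q + 2) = (q - 5)*(q - 3)*(q + 1)*(q + 2)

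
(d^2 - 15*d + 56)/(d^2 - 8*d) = (d - 7)/d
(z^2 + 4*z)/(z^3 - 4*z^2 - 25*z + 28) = z/(z^2 - 8*z + 7)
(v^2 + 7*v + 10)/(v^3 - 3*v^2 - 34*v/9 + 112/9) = 9*(v + 5)/(9*v^2 - 45*v + 56)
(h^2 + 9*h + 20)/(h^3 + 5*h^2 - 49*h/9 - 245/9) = 9*(h + 4)/(9*h^2 - 49)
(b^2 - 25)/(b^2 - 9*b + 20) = (b + 5)/(b - 4)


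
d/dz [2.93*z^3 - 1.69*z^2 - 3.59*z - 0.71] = 8.79*z^2 - 3.38*z - 3.59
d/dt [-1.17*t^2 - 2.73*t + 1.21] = -2.34*t - 2.73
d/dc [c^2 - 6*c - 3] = 2*c - 6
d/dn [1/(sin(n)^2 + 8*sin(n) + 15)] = -2*(sin(n) + 4)*cos(n)/(sin(n)^2 + 8*sin(n) + 15)^2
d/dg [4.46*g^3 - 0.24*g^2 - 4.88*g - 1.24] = 13.38*g^2 - 0.48*g - 4.88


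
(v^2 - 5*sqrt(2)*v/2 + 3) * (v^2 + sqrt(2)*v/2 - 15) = v^4 - 2*sqrt(2)*v^3 - 29*v^2/2 + 39*sqrt(2)*v - 45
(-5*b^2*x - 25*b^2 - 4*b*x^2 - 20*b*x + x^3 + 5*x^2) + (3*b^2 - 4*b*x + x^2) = -5*b^2*x - 22*b^2 - 4*b*x^2 - 24*b*x + x^3 + 6*x^2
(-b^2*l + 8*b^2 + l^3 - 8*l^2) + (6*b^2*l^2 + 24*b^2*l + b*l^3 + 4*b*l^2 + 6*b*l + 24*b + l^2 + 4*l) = 6*b^2*l^2 + 23*b^2*l + 8*b^2 + b*l^3 + 4*b*l^2 + 6*b*l + 24*b + l^3 - 7*l^2 + 4*l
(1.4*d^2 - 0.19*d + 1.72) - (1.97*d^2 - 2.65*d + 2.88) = -0.57*d^2 + 2.46*d - 1.16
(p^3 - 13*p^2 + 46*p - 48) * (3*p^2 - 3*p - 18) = 3*p^5 - 42*p^4 + 159*p^3 - 48*p^2 - 684*p + 864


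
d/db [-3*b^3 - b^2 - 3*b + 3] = -9*b^2 - 2*b - 3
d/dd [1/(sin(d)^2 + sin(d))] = -(2/tan(d) + cos(d)/sin(d)^2)/(sin(d) + 1)^2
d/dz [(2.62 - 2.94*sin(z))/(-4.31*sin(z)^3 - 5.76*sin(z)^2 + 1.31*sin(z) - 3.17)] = (-25.3428*sin(z)^3 + 16.9422*sin(z)^2 + 30.1824*sin(z) + 5.8876)*cos(z)/(18.5761*sin(z)^6 + 49.6512*sin(z)^5 + 21.8854*sin(z)^4 + 12.2342*sin(z)^3 + 38.2345*sin(z)^2 - 8.3054*sin(z) + 10.0489)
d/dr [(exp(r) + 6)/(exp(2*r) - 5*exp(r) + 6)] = (-(exp(r) + 6)*(2*exp(r) - 5) + exp(2*r) - 5*exp(r) + 6)*exp(r)/(exp(2*r) - 5*exp(r) + 6)^2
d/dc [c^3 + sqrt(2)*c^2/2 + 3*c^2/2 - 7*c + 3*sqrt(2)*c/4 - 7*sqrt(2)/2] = 3*c^2 + sqrt(2)*c + 3*c - 7 + 3*sqrt(2)/4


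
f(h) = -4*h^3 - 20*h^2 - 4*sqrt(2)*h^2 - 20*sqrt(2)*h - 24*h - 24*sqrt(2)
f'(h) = -12*h^2 - 40*h - 8*sqrt(2)*h - 20*sqrt(2) - 24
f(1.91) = -255.27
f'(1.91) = -194.07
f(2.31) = -340.93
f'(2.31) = -234.85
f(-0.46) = -14.93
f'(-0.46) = -31.22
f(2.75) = -454.94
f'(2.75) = -284.15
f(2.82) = -475.12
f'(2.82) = -292.42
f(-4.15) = 27.06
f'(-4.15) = -46.00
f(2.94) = -511.07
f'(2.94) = -306.87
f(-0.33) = -19.34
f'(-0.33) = -36.66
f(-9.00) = 1274.41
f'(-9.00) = -562.46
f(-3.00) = 0.00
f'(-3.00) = -6.34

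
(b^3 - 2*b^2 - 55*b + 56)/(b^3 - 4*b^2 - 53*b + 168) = (b - 1)/(b - 3)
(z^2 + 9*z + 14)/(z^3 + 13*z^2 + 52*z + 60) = (z + 7)/(z^2 + 11*z + 30)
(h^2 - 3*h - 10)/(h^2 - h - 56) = (-h^2 + 3*h + 10)/(-h^2 + h + 56)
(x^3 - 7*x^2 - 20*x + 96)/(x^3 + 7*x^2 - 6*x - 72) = (x - 8)/(x + 6)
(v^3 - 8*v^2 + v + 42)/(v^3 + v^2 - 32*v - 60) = (v^2 - 10*v + 21)/(v^2 - v - 30)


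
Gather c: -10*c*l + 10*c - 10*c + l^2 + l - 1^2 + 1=-10*c*l + l^2 + l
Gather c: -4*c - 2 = -4*c - 2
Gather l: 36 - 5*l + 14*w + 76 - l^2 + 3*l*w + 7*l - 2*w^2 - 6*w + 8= -l^2 + l*(3*w + 2) - 2*w^2 + 8*w + 120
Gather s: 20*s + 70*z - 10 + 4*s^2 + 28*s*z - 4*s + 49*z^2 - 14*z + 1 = 4*s^2 + s*(28*z + 16) + 49*z^2 + 56*z - 9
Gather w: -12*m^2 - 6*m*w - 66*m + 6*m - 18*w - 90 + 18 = -12*m^2 - 60*m + w*(-6*m - 18) - 72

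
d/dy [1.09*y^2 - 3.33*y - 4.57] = 2.18*y - 3.33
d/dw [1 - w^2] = -2*w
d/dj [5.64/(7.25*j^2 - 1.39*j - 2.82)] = (7.8396 - 81.78*j)/(-7.25*j^2 + 1.39*j + 2.82)^2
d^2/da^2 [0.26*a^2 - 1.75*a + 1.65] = 0.520000000000000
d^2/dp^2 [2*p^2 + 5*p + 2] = 4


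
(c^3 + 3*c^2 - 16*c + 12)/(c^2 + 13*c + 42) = (c^2 - 3*c + 2)/(c + 7)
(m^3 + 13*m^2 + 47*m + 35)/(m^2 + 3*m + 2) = (m^2 + 12*m + 35)/(m + 2)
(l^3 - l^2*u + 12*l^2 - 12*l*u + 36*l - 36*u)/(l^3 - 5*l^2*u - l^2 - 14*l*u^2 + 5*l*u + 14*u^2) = (l^3 - l^2*u + 12*l^2 - 12*l*u + 36*l - 36*u)/(l^3 - 5*l^2*u - l^2 - 14*l*u^2 + 5*l*u + 14*u^2)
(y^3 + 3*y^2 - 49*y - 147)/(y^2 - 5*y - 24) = (y^2 - 49)/(y - 8)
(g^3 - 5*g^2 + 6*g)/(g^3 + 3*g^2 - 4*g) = (g^2 - 5*g + 6)/(g^2 + 3*g - 4)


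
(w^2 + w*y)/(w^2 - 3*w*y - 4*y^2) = w/(w - 4*y)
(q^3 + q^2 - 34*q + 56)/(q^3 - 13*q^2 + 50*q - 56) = (q + 7)/(q - 7)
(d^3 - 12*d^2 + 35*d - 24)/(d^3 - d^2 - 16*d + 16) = (d^2 - 11*d + 24)/(d^2 - 16)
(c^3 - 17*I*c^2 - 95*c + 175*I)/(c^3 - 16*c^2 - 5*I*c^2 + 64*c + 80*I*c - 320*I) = (c^2 - 12*I*c - 35)/(c^2 - 16*c + 64)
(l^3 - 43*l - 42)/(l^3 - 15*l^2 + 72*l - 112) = (l^2 + 7*l + 6)/(l^2 - 8*l + 16)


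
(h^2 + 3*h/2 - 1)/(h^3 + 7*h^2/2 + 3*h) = (2*h - 1)/(h*(2*h + 3))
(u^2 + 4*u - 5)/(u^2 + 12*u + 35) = (u - 1)/(u + 7)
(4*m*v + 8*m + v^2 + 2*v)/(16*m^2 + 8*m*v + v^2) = (v + 2)/(4*m + v)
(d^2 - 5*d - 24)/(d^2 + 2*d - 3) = (d - 8)/(d - 1)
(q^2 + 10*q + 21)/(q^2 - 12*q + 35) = (q^2 + 10*q + 21)/(q^2 - 12*q + 35)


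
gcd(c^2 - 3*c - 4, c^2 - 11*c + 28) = c - 4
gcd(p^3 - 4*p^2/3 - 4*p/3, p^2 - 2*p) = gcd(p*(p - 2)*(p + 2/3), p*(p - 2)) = p^2 - 2*p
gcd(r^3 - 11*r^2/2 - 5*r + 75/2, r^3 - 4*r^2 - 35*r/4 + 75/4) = r^2 - 5*r/2 - 25/2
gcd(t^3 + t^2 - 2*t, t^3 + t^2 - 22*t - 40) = t + 2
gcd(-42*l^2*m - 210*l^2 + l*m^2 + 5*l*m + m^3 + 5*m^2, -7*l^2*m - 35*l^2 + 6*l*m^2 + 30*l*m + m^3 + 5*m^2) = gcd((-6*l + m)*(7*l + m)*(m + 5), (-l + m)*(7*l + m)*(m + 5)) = 7*l*m + 35*l + m^2 + 5*m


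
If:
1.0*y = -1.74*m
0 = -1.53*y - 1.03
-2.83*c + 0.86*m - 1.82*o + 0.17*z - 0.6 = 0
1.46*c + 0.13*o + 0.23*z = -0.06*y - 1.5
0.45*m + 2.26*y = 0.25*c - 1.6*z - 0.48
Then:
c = -1.21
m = 0.39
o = 1.77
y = -0.67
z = 0.35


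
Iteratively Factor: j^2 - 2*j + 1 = (j - 1)*(j - 1)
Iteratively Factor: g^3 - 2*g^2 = (g)*(g^2 - 2*g) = g^2*(g - 2)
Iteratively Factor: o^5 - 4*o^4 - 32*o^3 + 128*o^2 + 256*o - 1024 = (o - 4)*(o^4 - 32*o^2 + 256) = (o - 4)*(o + 4)*(o^3 - 4*o^2 - 16*o + 64) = (o - 4)^2*(o + 4)*(o^2 - 16) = (o - 4)^3*(o + 4)*(o + 4)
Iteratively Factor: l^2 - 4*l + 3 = (l - 1)*(l - 3)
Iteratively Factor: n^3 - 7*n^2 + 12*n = (n)*(n^2 - 7*n + 12) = n*(n - 3)*(n - 4)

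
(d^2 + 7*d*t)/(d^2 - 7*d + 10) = d*(d + 7*t)/(d^2 - 7*d + 10)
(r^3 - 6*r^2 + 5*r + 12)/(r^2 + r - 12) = (r^2 - 3*r - 4)/(r + 4)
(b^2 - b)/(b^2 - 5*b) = (b - 1)/(b - 5)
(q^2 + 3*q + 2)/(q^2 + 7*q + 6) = (q + 2)/(q + 6)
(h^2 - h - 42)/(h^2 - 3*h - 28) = (h + 6)/(h + 4)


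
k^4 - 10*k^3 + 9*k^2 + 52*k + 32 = (k - 8)*(k - 4)*(k + 1)^2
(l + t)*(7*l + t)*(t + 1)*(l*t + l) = 7*l^3*t^2 + 14*l^3*t + 7*l^3 + 8*l^2*t^3 + 16*l^2*t^2 + 8*l^2*t + l*t^4 + 2*l*t^3 + l*t^2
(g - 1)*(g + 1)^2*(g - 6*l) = g^4 - 6*g^3*l + g^3 - 6*g^2*l - g^2 + 6*g*l - g + 6*l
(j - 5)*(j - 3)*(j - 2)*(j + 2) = j^4 - 8*j^3 + 11*j^2 + 32*j - 60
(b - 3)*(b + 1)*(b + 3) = b^3 + b^2 - 9*b - 9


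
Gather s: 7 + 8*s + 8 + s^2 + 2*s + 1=s^2 + 10*s + 16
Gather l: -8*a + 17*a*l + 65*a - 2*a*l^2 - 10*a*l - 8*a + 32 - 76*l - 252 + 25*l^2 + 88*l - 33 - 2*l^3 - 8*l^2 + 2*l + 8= 49*a - 2*l^3 + l^2*(17 - 2*a) + l*(7*a + 14) - 245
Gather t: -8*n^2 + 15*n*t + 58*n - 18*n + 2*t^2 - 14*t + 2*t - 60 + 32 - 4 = -8*n^2 + 40*n + 2*t^2 + t*(15*n - 12) - 32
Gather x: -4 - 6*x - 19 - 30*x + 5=-36*x - 18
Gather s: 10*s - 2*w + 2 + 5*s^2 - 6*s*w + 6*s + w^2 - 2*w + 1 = 5*s^2 + s*(16 - 6*w) + w^2 - 4*w + 3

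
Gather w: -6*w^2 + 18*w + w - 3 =-6*w^2 + 19*w - 3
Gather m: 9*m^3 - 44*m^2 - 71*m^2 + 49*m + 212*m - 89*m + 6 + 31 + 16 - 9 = 9*m^3 - 115*m^2 + 172*m + 44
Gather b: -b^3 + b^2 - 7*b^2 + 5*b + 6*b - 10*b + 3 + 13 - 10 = -b^3 - 6*b^2 + b + 6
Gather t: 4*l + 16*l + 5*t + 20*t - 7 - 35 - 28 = 20*l + 25*t - 70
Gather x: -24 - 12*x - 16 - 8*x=-20*x - 40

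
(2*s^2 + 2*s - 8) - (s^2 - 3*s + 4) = s^2 + 5*s - 12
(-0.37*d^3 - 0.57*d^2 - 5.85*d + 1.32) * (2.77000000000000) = -1.0249*d^3 - 1.5789*d^2 - 16.2045*d + 3.6564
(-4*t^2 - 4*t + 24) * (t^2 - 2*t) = -4*t^4 + 4*t^3 + 32*t^2 - 48*t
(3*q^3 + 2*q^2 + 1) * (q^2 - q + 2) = 3*q^5 - q^4 + 4*q^3 + 5*q^2 - q + 2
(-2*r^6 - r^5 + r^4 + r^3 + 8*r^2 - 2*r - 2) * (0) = 0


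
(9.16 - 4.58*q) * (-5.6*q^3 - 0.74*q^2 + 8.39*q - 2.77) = 25.648*q^4 - 47.9068*q^3 - 45.2046*q^2 + 89.539*q - 25.3732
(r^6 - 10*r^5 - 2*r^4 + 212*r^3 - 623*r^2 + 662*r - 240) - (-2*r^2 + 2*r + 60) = r^6 - 10*r^5 - 2*r^4 + 212*r^3 - 621*r^2 + 660*r - 300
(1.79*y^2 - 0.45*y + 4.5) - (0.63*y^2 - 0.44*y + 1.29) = 1.16*y^2 - 0.01*y + 3.21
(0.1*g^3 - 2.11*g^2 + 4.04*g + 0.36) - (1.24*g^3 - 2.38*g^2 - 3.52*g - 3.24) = -1.14*g^3 + 0.27*g^2 + 7.56*g + 3.6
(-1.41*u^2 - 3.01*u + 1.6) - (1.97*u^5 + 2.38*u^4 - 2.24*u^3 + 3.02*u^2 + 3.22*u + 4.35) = -1.97*u^5 - 2.38*u^4 + 2.24*u^3 - 4.43*u^2 - 6.23*u - 2.75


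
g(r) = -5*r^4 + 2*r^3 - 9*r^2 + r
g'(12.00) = -33911.00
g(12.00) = -101508.00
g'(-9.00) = 15229.00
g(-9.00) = -35001.00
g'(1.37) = -63.83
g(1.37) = -27.99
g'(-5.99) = 4622.54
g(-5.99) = -7195.66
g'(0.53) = -9.83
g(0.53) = -2.09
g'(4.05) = -1302.09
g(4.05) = -1355.92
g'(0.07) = -0.24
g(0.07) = 0.03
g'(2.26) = -239.90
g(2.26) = -151.06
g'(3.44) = -804.07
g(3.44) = -721.82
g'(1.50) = -80.00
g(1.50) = -37.31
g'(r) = -20*r^3 + 6*r^2 - 18*r + 1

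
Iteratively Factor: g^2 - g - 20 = (g + 4)*(g - 5)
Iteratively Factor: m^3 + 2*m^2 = (m + 2)*(m^2) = m*(m + 2)*(m)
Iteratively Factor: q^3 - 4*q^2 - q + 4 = (q + 1)*(q^2 - 5*q + 4) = (q - 4)*(q + 1)*(q - 1)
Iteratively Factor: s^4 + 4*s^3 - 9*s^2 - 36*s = (s + 3)*(s^3 + s^2 - 12*s) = (s - 3)*(s + 3)*(s^2 + 4*s) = s*(s - 3)*(s + 3)*(s + 4)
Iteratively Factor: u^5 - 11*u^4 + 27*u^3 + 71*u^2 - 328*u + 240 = (u - 4)*(u^4 - 7*u^3 - u^2 + 67*u - 60) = (u - 4)*(u - 1)*(u^3 - 6*u^2 - 7*u + 60) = (u - 5)*(u - 4)*(u - 1)*(u^2 - u - 12) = (u - 5)*(u - 4)*(u - 1)*(u + 3)*(u - 4)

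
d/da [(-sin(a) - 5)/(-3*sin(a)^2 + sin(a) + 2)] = 3*(-10*sin(a) + cos(a)^2)*cos(a)/(-3*sin(a)^2 + sin(a) + 2)^2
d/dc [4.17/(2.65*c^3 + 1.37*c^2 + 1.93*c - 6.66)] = (-33.1515*c^2 - 11.4258*c - 8.0481)/(2.65*c^3 + 1.37*c^2 + 1.93*c - 6.66)^2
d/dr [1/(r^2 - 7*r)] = (7 - 2*r)/(r^2*(r - 7)^2)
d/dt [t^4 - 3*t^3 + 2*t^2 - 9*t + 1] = 4*t^3 - 9*t^2 + 4*t - 9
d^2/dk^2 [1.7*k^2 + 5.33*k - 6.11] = 3.40000000000000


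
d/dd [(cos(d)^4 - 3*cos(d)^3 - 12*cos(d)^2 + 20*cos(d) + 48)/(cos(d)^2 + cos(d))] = 2*(-cos(d)^5 + 3*cos(d)^3 + 16*cos(d)^2 + 48*cos(d) + 24)*sin(d)/((cos(d) + 1)^2*cos(d)^2)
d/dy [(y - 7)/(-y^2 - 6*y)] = (y^2 - 14*y - 42)/(y^2*(y^2 + 12*y + 36))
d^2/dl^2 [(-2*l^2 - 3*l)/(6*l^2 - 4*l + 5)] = 4*(-78*l^3 + 90*l^2 + 135*l - 55)/(216*l^6 - 432*l^5 + 828*l^4 - 784*l^3 + 690*l^2 - 300*l + 125)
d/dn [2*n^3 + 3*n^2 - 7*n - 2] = 6*n^2 + 6*n - 7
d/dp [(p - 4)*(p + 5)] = 2*p + 1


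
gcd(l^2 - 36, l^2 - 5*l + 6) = 1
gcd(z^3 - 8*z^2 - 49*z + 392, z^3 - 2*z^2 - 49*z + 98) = z^2 - 49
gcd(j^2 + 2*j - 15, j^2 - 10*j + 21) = j - 3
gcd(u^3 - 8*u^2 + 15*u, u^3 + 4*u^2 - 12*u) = u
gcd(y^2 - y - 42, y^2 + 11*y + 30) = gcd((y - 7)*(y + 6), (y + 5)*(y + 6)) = y + 6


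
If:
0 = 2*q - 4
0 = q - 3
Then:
No Solution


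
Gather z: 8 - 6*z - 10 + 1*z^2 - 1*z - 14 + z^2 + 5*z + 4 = 2*z^2 - 2*z - 12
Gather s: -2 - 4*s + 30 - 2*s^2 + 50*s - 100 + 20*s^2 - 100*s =18*s^2 - 54*s - 72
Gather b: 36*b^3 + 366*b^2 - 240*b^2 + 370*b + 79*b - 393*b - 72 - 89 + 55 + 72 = 36*b^3 + 126*b^2 + 56*b - 34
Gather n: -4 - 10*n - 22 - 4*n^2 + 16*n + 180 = -4*n^2 + 6*n + 154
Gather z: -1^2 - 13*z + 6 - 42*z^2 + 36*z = -42*z^2 + 23*z + 5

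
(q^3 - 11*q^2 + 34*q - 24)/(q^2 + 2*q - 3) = (q^2 - 10*q + 24)/(q + 3)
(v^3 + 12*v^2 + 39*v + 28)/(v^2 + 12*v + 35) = (v^2 + 5*v + 4)/(v + 5)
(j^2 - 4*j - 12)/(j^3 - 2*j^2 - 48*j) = (-j^2 + 4*j + 12)/(j*(-j^2 + 2*j + 48))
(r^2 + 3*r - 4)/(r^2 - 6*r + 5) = (r + 4)/(r - 5)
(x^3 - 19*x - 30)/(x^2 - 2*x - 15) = x + 2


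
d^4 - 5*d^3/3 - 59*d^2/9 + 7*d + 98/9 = (d - 7/3)^2*(d + 1)*(d + 2)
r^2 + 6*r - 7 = (r - 1)*(r + 7)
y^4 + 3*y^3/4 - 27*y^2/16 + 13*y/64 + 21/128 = (y - 3/4)*(y - 1/2)*(y + 1/4)*(y + 7/4)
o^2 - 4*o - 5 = (o - 5)*(o + 1)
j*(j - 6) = j^2 - 6*j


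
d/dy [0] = 0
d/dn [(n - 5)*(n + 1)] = 2*n - 4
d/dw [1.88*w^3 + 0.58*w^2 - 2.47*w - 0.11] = 5.64*w^2 + 1.16*w - 2.47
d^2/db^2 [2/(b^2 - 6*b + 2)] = 4*(-b^2 + 6*b + 4*(b - 3)^2 - 2)/(b^2 - 6*b + 2)^3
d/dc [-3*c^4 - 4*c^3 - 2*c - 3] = -12*c^3 - 12*c^2 - 2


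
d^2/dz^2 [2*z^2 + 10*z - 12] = 4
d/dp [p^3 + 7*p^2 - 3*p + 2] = 3*p^2 + 14*p - 3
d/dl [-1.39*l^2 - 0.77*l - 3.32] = -2.78*l - 0.77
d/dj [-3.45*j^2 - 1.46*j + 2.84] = -6.9*j - 1.46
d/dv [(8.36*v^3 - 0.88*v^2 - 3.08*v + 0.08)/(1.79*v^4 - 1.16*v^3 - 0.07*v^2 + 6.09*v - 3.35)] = (-14.9644*v^6 + 3.1504*v^5 + 14.9336*v^4 + 94.1064*v^3 - 89.3144*v^2 + 5.9072*v + 9.8308)/(3.2041*v^8 - 4.1528*v^7 + 1.095*v^6 + 21.9646*v^5 - 26.1169*v^4 + 6.9194*v^3 + 37.5571*v^2 - 40.803*v + 11.2225)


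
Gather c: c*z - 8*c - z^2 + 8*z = c*(z - 8) - z^2 + 8*z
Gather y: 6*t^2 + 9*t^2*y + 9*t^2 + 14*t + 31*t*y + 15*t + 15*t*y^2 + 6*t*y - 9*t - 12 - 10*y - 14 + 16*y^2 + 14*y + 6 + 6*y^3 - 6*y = 15*t^2 + 20*t + 6*y^3 + y^2*(15*t + 16) + y*(9*t^2 + 37*t - 2) - 20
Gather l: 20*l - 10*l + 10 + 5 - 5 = 10*l + 10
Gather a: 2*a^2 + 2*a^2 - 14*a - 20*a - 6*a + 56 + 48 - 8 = 4*a^2 - 40*a + 96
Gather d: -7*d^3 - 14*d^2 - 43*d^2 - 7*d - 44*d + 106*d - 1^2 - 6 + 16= -7*d^3 - 57*d^2 + 55*d + 9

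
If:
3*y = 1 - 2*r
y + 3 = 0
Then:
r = 5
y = -3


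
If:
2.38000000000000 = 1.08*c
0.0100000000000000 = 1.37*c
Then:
No Solution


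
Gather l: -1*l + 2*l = l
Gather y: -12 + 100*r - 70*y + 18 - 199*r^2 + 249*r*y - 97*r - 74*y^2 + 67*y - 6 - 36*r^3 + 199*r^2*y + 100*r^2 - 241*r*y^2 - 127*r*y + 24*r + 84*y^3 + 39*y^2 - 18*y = -36*r^3 - 99*r^2 + 27*r + 84*y^3 + y^2*(-241*r - 35) + y*(199*r^2 + 122*r - 21)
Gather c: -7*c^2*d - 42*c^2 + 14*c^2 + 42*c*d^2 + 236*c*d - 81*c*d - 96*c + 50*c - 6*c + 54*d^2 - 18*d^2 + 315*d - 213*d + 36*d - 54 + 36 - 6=c^2*(-7*d - 28) + c*(42*d^2 + 155*d - 52) + 36*d^2 + 138*d - 24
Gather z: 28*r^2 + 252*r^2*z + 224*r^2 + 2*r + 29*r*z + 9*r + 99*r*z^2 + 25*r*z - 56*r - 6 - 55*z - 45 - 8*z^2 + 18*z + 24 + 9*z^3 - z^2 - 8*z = 252*r^2 - 45*r + 9*z^3 + z^2*(99*r - 9) + z*(252*r^2 + 54*r - 45) - 27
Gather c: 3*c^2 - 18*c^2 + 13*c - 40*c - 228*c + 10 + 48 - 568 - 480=-15*c^2 - 255*c - 990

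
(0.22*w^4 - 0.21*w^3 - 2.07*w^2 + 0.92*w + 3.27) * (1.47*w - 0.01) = 0.3234*w^5 - 0.3109*w^4 - 3.0408*w^3 + 1.3731*w^2 + 4.7977*w - 0.0327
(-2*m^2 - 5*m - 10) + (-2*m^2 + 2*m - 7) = -4*m^2 - 3*m - 17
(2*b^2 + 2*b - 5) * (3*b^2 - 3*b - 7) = 6*b^4 - 35*b^2 + b + 35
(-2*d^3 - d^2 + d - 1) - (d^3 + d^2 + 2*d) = -3*d^3 - 2*d^2 - d - 1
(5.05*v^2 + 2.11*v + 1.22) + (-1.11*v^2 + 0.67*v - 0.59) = 3.94*v^2 + 2.78*v + 0.63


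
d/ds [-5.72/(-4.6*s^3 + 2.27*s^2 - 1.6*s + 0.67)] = (-78.936*s^2 + 25.9688*s - 9.152)/(4.6*s^3 - 2.27*s^2 + 1.6*s - 0.67)^2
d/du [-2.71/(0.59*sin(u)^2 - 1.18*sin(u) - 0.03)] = 3.1978*(sin(u) - 1)*cos(u)/(-0.59*sin(u)^2 + 1.18*sin(u) + 0.03)^2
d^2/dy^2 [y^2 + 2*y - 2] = 2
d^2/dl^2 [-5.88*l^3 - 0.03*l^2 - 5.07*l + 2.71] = -35.28*l - 0.06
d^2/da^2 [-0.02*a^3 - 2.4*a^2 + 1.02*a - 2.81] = -0.12*a - 4.8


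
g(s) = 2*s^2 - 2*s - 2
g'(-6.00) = -26.00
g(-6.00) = 82.00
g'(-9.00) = -38.00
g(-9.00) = 178.00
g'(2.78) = 9.12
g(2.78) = 7.90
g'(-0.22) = -2.88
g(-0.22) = -1.46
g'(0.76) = 1.04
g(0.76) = -2.36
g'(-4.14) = -18.56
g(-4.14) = 40.56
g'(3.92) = 13.68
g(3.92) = 20.89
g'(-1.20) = -6.80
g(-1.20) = 3.28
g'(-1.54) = -8.16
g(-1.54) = 5.82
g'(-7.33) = -31.32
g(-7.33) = 120.12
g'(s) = 4*s - 2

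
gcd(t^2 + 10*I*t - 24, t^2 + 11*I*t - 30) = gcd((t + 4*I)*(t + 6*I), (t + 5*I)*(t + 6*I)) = t + 6*I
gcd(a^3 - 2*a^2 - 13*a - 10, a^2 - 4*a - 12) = a + 2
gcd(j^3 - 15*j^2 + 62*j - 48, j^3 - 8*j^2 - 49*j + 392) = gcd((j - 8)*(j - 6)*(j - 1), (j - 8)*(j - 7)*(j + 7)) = j - 8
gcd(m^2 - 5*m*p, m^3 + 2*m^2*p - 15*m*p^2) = m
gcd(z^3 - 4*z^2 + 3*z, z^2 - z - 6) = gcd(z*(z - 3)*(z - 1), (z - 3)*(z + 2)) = z - 3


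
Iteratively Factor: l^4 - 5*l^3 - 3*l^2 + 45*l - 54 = (l + 3)*(l^3 - 8*l^2 + 21*l - 18) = (l - 2)*(l + 3)*(l^2 - 6*l + 9) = (l - 3)*(l - 2)*(l + 3)*(l - 3)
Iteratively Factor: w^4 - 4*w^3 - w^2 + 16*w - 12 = (w - 2)*(w^3 - 2*w^2 - 5*w + 6) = (w - 3)*(w - 2)*(w^2 + w - 2) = (w - 3)*(w - 2)*(w - 1)*(w + 2)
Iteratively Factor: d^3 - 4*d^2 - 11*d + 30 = (d - 2)*(d^2 - 2*d - 15) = (d - 2)*(d + 3)*(d - 5)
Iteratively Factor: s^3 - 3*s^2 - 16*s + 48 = (s + 4)*(s^2 - 7*s + 12) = (s - 3)*(s + 4)*(s - 4)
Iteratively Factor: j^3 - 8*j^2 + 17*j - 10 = (j - 5)*(j^2 - 3*j + 2) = (j - 5)*(j - 2)*(j - 1)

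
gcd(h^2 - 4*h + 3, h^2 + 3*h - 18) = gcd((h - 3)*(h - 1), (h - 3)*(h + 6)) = h - 3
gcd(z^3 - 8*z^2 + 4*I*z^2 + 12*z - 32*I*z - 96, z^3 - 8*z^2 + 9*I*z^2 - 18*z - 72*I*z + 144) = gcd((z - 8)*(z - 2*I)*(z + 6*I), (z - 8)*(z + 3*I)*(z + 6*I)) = z^2 + z*(-8 + 6*I) - 48*I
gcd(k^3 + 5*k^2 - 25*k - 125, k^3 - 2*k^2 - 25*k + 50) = k^2 - 25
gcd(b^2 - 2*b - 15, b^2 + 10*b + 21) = b + 3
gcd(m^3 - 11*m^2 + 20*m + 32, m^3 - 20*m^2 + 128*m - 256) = m^2 - 12*m + 32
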